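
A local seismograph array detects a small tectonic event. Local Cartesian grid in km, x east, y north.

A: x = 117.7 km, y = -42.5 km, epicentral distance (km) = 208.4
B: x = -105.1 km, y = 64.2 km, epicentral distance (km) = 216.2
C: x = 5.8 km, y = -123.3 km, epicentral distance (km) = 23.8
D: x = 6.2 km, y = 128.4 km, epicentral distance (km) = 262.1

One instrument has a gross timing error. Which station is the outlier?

Solve using three stations at a time. Using B, C, D (subtract circle equations pairwise → linear system) gives (x, y) ≈ (-16.0, -132.8).
Distances from that point to each station vs reported:
  A: calculated 161.3 vs reported 208.4 → residual 47.1 km
  B: calculated 216.2 vs reported 216.2 → residual 0.0 km
  C: calculated 23.7 vs reported 23.8 → residual 0.1 km
  D: calculated 262.1 vs reported 262.1 → residual 0.0 km
B, C, D are mutually consistent (residuals ≈ 0); A is off by 47.1 km.

A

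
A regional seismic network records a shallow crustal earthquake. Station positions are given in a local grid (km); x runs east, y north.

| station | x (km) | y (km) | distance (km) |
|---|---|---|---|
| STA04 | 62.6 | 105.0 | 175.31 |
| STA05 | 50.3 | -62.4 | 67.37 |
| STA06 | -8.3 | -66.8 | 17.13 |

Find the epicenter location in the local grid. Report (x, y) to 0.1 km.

Circle about each station: (x − 62.6)² + (y − 105.0)² = 175.31²; (x − 50.3)² + (y + 62.4)² = 67.37²; (x + 8.3)² + (y + 66.8)² = 17.13².
Subtracting the STA04 equation from the STA05 and STA06 equations removes the quadratic terms:
-24.6 x − 334.8 y = 17674.97
-141.8 x − 343.6 y = 20027.53
Solving the 2×2 system: x ≈ -16.2, y ≈ -51.6 km.

(-16.2, -51.6)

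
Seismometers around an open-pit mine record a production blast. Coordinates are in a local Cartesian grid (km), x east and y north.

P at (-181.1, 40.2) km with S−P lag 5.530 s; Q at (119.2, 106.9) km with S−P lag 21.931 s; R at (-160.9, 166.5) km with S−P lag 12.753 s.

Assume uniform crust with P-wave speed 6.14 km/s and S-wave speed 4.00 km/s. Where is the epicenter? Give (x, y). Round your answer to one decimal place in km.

(-119.2, 26.2)

Distance from S−P lag: d = Δt · v_P v_S / (v_P − v_S) = Δt · (6.14·4.00)/(6.14−4.00) ≈ 11.4766·Δt.
So d_P = 63.47, d_Q = 251.69, d_R = 146.36 km.
Circle about each station: (x + 181.1)² + (y − 40.2)² = 63.47²; (x − 119.2)² + (y − 106.9)² = 251.69²; (x + 160.9)² + (y − 166.5)² = 146.36².
Subtracting the P equation from the Q and R equations removes the quadratic terms:
600.6 x + 133.4 y = -68096.42
40.4 x + 252.6 y = 1805.00
Solving the 2×2 system: x ≈ -119.2, y ≈ 26.2 km.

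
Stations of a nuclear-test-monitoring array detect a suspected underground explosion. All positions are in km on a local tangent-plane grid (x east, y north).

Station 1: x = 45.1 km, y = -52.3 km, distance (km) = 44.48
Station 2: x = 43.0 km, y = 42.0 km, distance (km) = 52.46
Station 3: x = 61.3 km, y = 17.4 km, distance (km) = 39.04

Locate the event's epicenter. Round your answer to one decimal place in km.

Circle about each station: (x − 45.1)² + (y + 52.3)² = 44.48²; (x − 43.0)² + (y − 42.0)² = 52.46²; (x − 61.3)² + (y − 17.4)² = 39.04².
Subtracting the Station 1 equation from the Station 2 and Station 3 equations removes the quadratic terms:
-4.2 x + 188.6 y = -1929.88
32.4 x + 139.4 y = -254.50
Solving the 2×2 system: x ≈ 33.0, y ≈ -9.5 km.

33.0 km east, -9.5 km north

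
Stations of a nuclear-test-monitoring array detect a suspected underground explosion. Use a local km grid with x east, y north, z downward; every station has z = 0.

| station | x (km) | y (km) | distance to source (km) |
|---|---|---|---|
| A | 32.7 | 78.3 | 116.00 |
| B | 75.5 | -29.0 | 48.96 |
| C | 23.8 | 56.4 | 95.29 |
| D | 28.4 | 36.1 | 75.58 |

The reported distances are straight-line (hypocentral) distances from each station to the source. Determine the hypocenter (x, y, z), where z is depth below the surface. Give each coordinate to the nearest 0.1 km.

(34.0, -34.9, 25.3)

Each station gives a sphere (x−x_i)² + (y−y_i)² + z² = d_i² (stations at z=0).
Subtracting the A sphere from B and C: z² cancels, leaving linear equations in x and y:
85.6 x − 214.6 y = 10399.99
-17.8 x − 43.8 y = 923.04
Solving: x ≈ 34.011, y ≈ -34.896 km (keep extra digits for the depth step; rounded: 34.0, -34.9).
Then from the A sphere: z² = 116.00² − (x − 32.7)² − (y − 78.3)² with x = 34.011, y = -34.896, so z ≈ 25.317 ≈ 25.3 km.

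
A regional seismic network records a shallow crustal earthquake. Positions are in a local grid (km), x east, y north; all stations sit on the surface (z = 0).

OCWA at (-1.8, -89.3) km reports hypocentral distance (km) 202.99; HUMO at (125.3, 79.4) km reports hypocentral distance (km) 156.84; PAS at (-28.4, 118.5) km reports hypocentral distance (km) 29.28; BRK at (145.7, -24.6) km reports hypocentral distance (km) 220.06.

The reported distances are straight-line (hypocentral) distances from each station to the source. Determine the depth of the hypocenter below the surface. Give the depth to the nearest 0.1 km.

depth ≈ 28.0 km

Each station gives a sphere (x−x_i)² + (y−y_i)² + z² = d_i² (stations at z=0).
Subtracting the OCWA sphere from HUMO and PAS: z² cancels, leaving linear equations in x and y:
254.2 x + 337.4 y = 30632.87
-53.2 x + 415.6 y = 47218.70
Solving: x ≈ -25.896, y ≈ 110.301 km (keep extra digits for the depth step; rounded: -25.9, 110.3).
Then from the OCWA sphere: z² = 202.99² − (x + 1.8)² − (y + 89.3)² with x = -25.896, y = 110.301, so z ≈ 27.996 ≈ 28.0 km.
Check against BRK (with the unrounded solution): distance 220.06 ≈ 220.06 km. ✓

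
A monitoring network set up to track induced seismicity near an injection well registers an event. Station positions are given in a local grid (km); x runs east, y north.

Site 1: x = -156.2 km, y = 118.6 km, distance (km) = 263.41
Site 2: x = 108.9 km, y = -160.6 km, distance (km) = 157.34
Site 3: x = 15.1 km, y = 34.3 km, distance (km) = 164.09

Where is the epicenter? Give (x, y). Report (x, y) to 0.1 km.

-42.9 km east, -119.2 km north

Circle about each station: (x + 156.2)² + (y − 118.6)² = 263.41²; (x − 108.9)² + (y + 160.6)² = 157.34²; (x − 15.1)² + (y − 34.3)² = 164.09².
Subtracting the Site 1 equation from the Site 2 and Site 3 equations removes the quadratic terms:
530.2 x − 558.4 y = 43816.12
342.6 x − 168.6 y = 5399.40
Solving the 2×2 system: x ≈ -42.9, y ≈ -119.2 km.
Check against Site 1 (with the unrounded x, y): √((x + 156.2)²+(y − 118.6)²) = 263.41 ≈ 263.41 km. ✓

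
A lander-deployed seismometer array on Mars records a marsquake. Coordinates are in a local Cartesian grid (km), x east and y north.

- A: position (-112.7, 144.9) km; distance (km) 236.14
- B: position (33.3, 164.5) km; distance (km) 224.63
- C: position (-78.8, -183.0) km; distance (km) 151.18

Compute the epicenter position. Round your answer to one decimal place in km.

(7.1, -58.6)

Circle about each station: (x + 112.7)² + (y − 144.9)² = 236.14²; (x − 33.3)² + (y − 164.5)² = 224.63²; (x + 78.8)² + (y + 183.0)² = 151.18².
Subtracting the A equation from the B and C equations removes the quadratic terms:
292.0 x + 39.2 y = -224.70
67.8 x − 655.8 y = 38907.85
Solving the 2×2 system: x ≈ 7.1, y ≈ -58.6 km.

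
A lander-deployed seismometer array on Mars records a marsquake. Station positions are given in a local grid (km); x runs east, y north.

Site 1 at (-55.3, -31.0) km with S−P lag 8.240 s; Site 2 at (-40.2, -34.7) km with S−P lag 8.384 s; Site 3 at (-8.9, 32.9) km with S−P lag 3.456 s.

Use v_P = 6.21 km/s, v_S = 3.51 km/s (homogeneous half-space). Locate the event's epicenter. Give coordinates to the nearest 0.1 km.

Distance from S−P lag: d = Δt · v_P v_S / (v_P − v_S) = Δt · (6.21·3.51)/(6.21−3.51) ≈ 8.0730·Δt.
So d_Site 1 = 66.52, d_Site 2 = 67.68, d_Site 3 = 27.90 km.
Circle about each station: (x + 55.3)² + (y + 31.0)² = 66.52²; (x + 40.2)² + (y + 34.7)² = 67.68²; (x + 8.9)² + (y − 32.9)² = 27.90².
Subtracting pairs of circle equations eliminates x²+y² and gives linear equations (the radical axes):
30.2 x − 7.4 y = -1354.63
92.8 x + 127.8 y = 789.03
Solving the 2×2 system: x ≈ -36.8, y ≈ 32.9 km.

-36.8 km east, 32.9 km north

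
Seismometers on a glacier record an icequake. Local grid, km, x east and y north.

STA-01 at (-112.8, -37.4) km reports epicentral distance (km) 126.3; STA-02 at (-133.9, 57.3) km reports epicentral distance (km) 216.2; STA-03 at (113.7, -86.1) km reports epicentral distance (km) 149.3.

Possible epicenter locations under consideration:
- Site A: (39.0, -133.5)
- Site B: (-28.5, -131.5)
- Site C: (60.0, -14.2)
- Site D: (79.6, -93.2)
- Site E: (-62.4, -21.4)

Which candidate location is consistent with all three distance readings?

For each candidate, compare |candidate − station| to the reported distance:
Site A: residuals STA-01 53.4, STA-02 41.3, STA-03 60.8 → max 60.8 km
Site B: residuals STA-01 0.0, STA-02 0.0, STA-03 0.0 → max 0.0 km
Site C: residuals STA-01 48.1, STA-02 9.5, STA-03 59.6 → max 59.6 km
Site D: residuals STA-01 74.0, STA-02 45.0, STA-03 114.5 → max 114.5 km
Site E: residuals STA-01 73.4, STA-02 109.9, STA-03 38.3 → max 109.9 km
Only Site B has all residuals ≈ 0.

Site B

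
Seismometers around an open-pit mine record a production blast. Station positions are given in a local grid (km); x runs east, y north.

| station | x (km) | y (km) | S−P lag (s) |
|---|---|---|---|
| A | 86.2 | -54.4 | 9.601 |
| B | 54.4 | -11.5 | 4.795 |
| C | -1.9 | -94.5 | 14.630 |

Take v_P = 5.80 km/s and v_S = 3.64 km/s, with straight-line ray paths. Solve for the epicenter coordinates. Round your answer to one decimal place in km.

58.3 km east, 35.2 km north

Distance from S−P lag: d = Δt · v_P v_S / (v_P − v_S) = Δt · (5.80·3.64)/(5.80−3.64) ≈ 9.7741·Δt.
So d_A = 93.84, d_B = 46.87, d_C = 142.99 km.
Circle about each station: (x − 86.2)² + (y + 54.4)² = 93.84²; (x − 54.4)² + (y + 11.5)² = 46.87²; (x + 1.9)² + (y + 94.5)² = 142.99².
Subtracting the A equation from the B and C equations removes the quadratic terms:
-63.6 x + 85.8 y = -689.04
-176.2 x − 80.2 y = -13096.13
Solving the 2×2 system: x ≈ 58.3, y ≈ 35.2 km.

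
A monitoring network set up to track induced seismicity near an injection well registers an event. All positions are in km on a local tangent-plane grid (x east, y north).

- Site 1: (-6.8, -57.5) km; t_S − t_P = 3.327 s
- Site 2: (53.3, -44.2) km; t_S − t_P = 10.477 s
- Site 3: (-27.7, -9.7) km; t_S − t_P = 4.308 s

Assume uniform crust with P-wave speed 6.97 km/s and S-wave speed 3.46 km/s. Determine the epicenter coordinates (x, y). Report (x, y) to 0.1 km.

Distance from S−P lag: d = Δt · v_P v_S / (v_P − v_S) = Δt · (6.97·3.46)/(6.97−3.46) ≈ 6.8707·Δt.
So d_Site 1 = 22.86, d_Site 2 = 71.98, d_Site 3 = 29.60 km.
Circle about each station: (x + 6.8)² + (y + 57.5)² = 22.86²; (x − 53.3)² + (y + 44.2)² = 71.98²; (x + 27.7)² + (y + 9.7)² = 29.60².
Subtracting the Site 1 equation from the Site 2 and Site 3 equations removes the quadratic terms:
120.2 x + 26.6 y = -3216.50
-41.8 x + 95.6 y = -2844.69
Solving the 2×2 system: x ≈ -18.4, y ≈ -37.8 km.
Check against Site 1 (with the unrounded x, y): √((x + 6.8)²+(y + 57.5)²) = 22.86 ≈ 22.86 km. ✓

(-18.4, -37.8)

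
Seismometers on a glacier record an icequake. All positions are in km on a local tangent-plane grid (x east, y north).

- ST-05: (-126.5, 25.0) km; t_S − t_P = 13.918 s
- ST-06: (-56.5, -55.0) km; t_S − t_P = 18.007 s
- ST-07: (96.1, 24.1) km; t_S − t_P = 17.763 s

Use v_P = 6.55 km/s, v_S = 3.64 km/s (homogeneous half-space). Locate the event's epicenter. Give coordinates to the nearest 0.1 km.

Distance from S−P lag: d = Δt · v_P v_S / (v_P − v_S) = Δt · (6.55·3.64)/(6.55−3.64) ≈ 8.1931·Δt.
So d_ST-05 = 114.03, d_ST-06 = 147.53, d_ST-07 = 145.53 km.
Circle about each station: (x + 126.5)² + (y − 25.0)² = 114.03²; (x + 56.5)² + (y + 55.0)² = 147.53²; (x − 96.1)² + (y − 24.1)² = 145.53².
Subtracting pairs of circle equations eliminates x²+y² and gives linear equations (the radical axes):
140.0 x − 160.0 y = -19172.26
445.2 x − 1.8 y = -14987.37
Solving the 2×2 system: x ≈ -33.3, y ≈ 90.7 km.
Check against ST-05 (with the unrounded x, y): √((x + 126.5)²+(y − 25.0)²) = 114.03 ≈ 114.03 km. ✓

-33.3 km east, 90.7 km north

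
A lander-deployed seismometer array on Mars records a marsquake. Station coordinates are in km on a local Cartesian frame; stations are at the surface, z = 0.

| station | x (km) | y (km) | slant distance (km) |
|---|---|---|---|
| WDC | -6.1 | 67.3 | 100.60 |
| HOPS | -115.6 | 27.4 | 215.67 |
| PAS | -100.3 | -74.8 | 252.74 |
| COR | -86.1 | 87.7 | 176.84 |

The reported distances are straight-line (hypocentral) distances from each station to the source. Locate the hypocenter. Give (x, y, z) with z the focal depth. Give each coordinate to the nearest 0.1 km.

(89.5, 90.8, 20.7)

Each station gives a sphere (x−x_i)² + (y−y_i)² + z² = d_i² (stations at z=0).
Subtracting the WDC sphere from HOPS and PAS: z² cancels, leaving linear equations in x and y:
-219.0 x − 79.8 y = -26845.57
-188.4 x − 284.2 y = -42668.52
Solving: x ≈ 89.493, y ≈ 90.809 km (keep extra digits for the depth step; rounded: 89.5, 90.8).
Then from the WDC sphere: z² = 100.60² − (x + 6.1)² − (y − 67.3)² with x = 89.493, y = 90.809, so z ≈ 20.728 ≈ 20.7 km.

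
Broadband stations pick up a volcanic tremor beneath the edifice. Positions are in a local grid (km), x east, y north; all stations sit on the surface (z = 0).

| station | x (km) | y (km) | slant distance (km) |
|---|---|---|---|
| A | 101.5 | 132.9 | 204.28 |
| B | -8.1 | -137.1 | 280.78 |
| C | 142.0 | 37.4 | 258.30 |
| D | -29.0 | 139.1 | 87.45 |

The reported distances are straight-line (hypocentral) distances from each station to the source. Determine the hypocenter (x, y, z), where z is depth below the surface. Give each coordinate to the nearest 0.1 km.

Each station gives a sphere (x−x_i)² + (y−y_i)² + z² = d_i² (stations at z=0).
Subtracting the A sphere from B and C: z² cancels, leaving linear equations in x and y:
-219.2 x − 540.0 y = -46209.73
81.0 x − 191.0 y = -31390.47
Solving: x ≈ -94.908, y ≈ 124.099 km (keep extra digits for the depth step; rounded: -94.9, 124.1).
Then from the A sphere: z² = 204.28² − (x − 101.5)² − (y − 132.9)² with x = -94.908, y = 124.099, so z ≈ 55.469 ≈ 55.5 km.

(-94.9, 124.1, 55.5)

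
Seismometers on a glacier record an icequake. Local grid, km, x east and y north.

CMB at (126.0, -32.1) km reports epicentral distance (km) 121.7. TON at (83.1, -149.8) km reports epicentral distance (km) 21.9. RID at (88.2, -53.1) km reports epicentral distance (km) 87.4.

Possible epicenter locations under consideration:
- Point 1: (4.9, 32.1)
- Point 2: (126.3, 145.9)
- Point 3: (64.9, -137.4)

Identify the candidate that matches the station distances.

Point 3

For each candidate, compare |candidate − station| to the reported distance:
Point 1: residuals CMB 15.4, TON 176.1, RID 31.8 → max 176.1 km
Point 2: residuals CMB 56.3, TON 276.9, RID 115.2 → max 276.9 km
Point 3: residuals CMB 0.0, TON 0.1, RID 0.1 → max 0.1 km
Only Point 3 has all residuals ≈ 0.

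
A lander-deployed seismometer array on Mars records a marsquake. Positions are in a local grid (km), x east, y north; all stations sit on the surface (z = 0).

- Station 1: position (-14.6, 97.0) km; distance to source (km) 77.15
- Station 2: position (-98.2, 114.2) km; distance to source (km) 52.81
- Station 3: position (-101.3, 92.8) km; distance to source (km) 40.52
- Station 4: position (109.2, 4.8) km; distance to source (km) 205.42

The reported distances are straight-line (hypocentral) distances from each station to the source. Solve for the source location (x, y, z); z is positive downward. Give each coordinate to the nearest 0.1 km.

Each station gives a sphere (x−x_i)² + (y−y_i)² + z² = d_i² (stations at z=0).
Subtracting the Station 1 sphere from Station 2 and Station 3: z² cancels, leaving linear equations in x and y:
-167.2 x + 34.4 y = 16225.95
-173.4 x − 8.4 y = 13561.62
Solving: x ≈ -81.800, y ≈ 74.100 km (keep extra digits for the depth step; rounded: -81.8, 74.1).
Then from the Station 1 sphere: z² = 77.15² − (x + 14.6)² − (y − 97.0)² with x = -81.800, y = 74.100, so z ≈ 30.197 ≈ 30.2 km.

(-81.8, 74.1, 30.2)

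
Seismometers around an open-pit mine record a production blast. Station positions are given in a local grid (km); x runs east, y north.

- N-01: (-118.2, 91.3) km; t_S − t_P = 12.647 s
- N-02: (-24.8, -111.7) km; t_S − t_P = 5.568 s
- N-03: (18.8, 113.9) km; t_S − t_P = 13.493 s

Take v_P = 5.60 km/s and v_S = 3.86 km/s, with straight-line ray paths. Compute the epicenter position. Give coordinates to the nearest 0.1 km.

(-38.0, -43.8)

Distance from S−P lag: d = Δt · v_P v_S / (v_P − v_S) = Δt · (5.60·3.86)/(5.60−3.86) ≈ 12.4230·Δt.
So d_N-01 = 157.11, d_N-02 = 69.17, d_N-03 = 167.62 km.
Circle about each station: (x + 118.2)² + (y − 91.3)² = 157.11²; (x + 24.8)² + (y + 111.7)² = 69.17²; (x − 18.8)² + (y − 113.9)² = 167.62².
Subtracting the N-01 equation from the N-02 and N-03 equations removes the quadratic terms:
186.8 x − 406.0 y = 10684.06
274.0 x + 45.2 y = -12393.19
Solving the 2×2 system: x ≈ -38.0, y ≈ -43.8 km.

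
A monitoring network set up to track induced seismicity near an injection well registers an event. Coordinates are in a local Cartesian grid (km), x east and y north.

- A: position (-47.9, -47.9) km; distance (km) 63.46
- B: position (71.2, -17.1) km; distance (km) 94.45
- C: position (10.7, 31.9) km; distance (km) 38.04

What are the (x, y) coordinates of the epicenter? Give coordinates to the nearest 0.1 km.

x ≈ -19.6 km, y ≈ 8.9 km

Circle about each station: (x + 47.9)² + (y + 47.9)² = 63.46²; (x − 71.2)² + (y + 17.1)² = 94.45²; (x − 10.7)² + (y − 31.9)² = 38.04².
Subtracting pairs of circle equations eliminates x²+y² and gives linear equations (the radical axes):
238.2 x + 61.6 y = -4120.60
117.2 x + 159.6 y = -876.59
Solving the 2×2 system: x ≈ -19.6, y ≈ 8.9 km.
Check against A (with the unrounded x, y): √((x + 47.9)²+(y + 47.9)²) = 63.46 ≈ 63.46 km. ✓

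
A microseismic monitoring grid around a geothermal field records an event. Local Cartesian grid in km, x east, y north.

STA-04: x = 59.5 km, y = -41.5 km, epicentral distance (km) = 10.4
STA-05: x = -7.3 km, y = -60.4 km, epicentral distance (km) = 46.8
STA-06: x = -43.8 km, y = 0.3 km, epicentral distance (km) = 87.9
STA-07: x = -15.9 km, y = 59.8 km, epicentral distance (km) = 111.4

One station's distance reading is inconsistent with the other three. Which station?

Solve using three stations at a time. Using STA-05, STA-06, STA-07 (subtract circle equations pairwise → linear system) gives (x, y) ≈ (34.6, -39.5).
Distances from that point to each station vs reported:
  STA-04: calculated 25.0 vs reported 10.4 → residual 14.6 km
  STA-05: calculated 46.8 vs reported 46.8 → residual 0.0 km
  STA-06: calculated 87.9 vs reported 87.9 → residual 0.0 km
  STA-07: calculated 111.4 vs reported 111.4 → residual 0.0 km
STA-05, STA-06, STA-07 are mutually consistent (residuals ≈ 0); STA-04 is off by 14.6 km.

STA-04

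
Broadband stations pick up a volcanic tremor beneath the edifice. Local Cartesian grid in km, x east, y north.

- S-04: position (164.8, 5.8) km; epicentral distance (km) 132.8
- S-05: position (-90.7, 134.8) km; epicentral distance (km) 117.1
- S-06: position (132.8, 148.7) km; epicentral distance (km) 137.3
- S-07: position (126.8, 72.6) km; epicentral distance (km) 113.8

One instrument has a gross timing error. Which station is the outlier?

S-04

Solve using three stations at a time. Using S-05, S-06, S-07 (subtract circle equations pairwise → linear system) gives (x, y) ≈ (13.3, 81.1).
Distances from that point to each station vs reported:
  S-04: calculated 169.1 vs reported 132.8 → residual 36.3 km
  S-05: calculated 117.1 vs reported 117.1 → residual 0.0 km
  S-06: calculated 137.3 vs reported 137.3 → residual 0.0 km
  S-07: calculated 113.8 vs reported 113.8 → residual 0.0 km
S-05, S-06, S-07 are mutually consistent (residuals ≈ 0); S-04 is off by 36.3 km.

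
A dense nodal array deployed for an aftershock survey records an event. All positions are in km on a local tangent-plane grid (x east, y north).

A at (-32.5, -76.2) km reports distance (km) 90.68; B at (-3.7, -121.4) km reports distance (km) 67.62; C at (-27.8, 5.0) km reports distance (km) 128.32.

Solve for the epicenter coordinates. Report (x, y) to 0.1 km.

Circle about each station: (x + 32.5)² + (y + 76.2)² = 90.68²; (x + 3.7)² + (y + 121.4)² = 67.62²; (x + 27.8)² + (y − 5.0)² = 128.32².
Subtracting pairs of circle equations eliminates x²+y² and gives linear equations (the radical axes):
57.6 x − 90.4 y = 11539.36
9.4 x + 162.4 y = -14308.01
Solving the 2×2 system: x ≈ 56.9, y ≈ -91.4 km.

x ≈ 56.9 km, y ≈ -91.4 km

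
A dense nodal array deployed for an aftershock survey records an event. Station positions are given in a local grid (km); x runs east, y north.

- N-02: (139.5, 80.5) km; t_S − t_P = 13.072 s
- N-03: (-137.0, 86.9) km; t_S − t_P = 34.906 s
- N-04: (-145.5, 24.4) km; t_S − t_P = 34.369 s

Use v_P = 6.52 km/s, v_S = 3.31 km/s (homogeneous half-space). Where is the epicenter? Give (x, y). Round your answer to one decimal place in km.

(85.2, 11.4)

Distance from S−P lag: d = Δt · v_P v_S / (v_P − v_S) = Δt · (6.52·3.31)/(6.52−3.31) ≈ 6.7231·Δt.
So d_N-02 = 87.88, d_N-03 = 234.68, d_N-04 = 231.07 km.
Circle about each station: (x − 139.5)² + (y − 80.5)² = 87.88²; (x + 137.0)² + (y − 86.9)² = 234.68²; (x + 145.5)² + (y − 24.4)² = 231.07².
Subtracting the N-02 equation from the N-03 and N-04 equations removes the quadratic terms:
-553.0 x + 12.8 y = -46971.70
-570.0 x − 112.2 y = -49845.34
Solving the 2×2 system: x ≈ 85.2, y ≈ 11.4 km.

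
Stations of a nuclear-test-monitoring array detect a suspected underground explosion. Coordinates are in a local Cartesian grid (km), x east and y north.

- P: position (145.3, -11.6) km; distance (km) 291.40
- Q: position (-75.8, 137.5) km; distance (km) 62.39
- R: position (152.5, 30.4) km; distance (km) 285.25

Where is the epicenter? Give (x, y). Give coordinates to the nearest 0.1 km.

(-124.5, 98.5)

Circle about each station: (x − 145.3)² + (y + 11.6)² = 291.40²; (x + 75.8)² + (y − 137.5)² = 62.39²; (x − 152.5)² + (y − 30.4)² = 285.25².
Subtracting pairs of circle equations eliminates x²+y² and gives linear equations (the radical axes):
-442.2 x + 298.2 y = 84426.69
14.4 x + 84.0 y = 6480.16
Solving the 2×2 system: x ≈ -124.5, y ≈ 98.5 km.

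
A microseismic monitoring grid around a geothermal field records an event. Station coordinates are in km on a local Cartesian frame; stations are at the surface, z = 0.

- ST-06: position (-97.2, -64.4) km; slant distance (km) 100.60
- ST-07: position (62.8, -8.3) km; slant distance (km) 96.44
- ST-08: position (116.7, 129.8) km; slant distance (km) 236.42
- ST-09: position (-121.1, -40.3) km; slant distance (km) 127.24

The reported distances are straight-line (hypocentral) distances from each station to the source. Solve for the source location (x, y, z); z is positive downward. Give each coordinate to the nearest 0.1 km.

Each station gives a sphere (x−x_i)² + (y−y_i)² + z² = d_i² (stations at z=0).
Subtracting the ST-06 sphere from ST-07 and ST-08: z² cancels, leaving linear equations in x and y:
320.0 x + 112.2 y = -8762.78
427.8 x + 388.4 y = -28902.33
Solving: x ≈ -2.105, y ≈ -72.095 km (keep extra digits for the depth step; rounded: -2.1, -72.1).
Then from the ST-06 sphere: z² = 100.60² − (x + 97.2)² − (y + 64.4)² with x = -2.105, y = -72.095, so z ≈ 31.907 ≈ 31.9 km.

x ≈ -2.1 km, y ≈ -72.1 km, depth ≈ 31.9 km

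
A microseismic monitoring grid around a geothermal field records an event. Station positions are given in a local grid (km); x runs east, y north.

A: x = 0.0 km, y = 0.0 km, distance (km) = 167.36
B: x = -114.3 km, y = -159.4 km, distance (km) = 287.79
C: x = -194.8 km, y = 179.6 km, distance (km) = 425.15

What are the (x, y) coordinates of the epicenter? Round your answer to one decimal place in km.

Circle about each station: x² + y² = 167.36²; (x + 114.3)² + (y + 159.4)² = 287.79²; (x + 194.8)² + (y − 179.6)² = 425.15².
Subtracting the A equation from the B and C equations removes the quadratic terms:
-228.6 x − 318.8 y = -16340.86
-389.6 x + 359.2 y = -82539.95
Solving the 2×2 system: x ≈ 156.0, y ≈ -60.6 km.

(156.0, -60.6)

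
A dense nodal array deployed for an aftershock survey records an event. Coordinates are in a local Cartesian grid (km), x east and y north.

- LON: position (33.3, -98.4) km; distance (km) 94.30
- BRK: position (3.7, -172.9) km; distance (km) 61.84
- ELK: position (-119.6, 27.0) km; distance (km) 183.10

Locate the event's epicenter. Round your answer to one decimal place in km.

(-50.1, -142.4)

Circle about each station: (x − 33.3)² + (y + 98.4)² = 94.30²; (x − 3.7)² + (y + 172.9)² = 61.84²; (x + 119.6)² + (y − 27.0)² = 183.10².
Subtracting the LON equation from the BRK and ELK equations removes the quadratic terms:
-59.2 x − 149.0 y = 24184.95
-305.8 x + 250.8 y = -20391.41
Solving the 2×2 system: x ≈ -50.1, y ≈ -142.4 km.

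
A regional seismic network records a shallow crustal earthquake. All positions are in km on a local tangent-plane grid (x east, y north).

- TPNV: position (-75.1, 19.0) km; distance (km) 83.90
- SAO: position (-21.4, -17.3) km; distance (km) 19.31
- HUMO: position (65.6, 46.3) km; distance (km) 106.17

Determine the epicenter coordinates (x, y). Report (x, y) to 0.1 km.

x ≈ -7.5 km, y ≈ -30.7 km

Circle about each station: (x + 75.1)² + (y − 19.0)² = 83.90²; (x + 21.4)² + (y + 17.3)² = 19.31²; (x − 65.6)² + (y − 46.3)² = 106.17².
Subtracting the TPNV equation from the SAO and HUMO equations removes the quadratic terms:
107.4 x − 72.6 y = 1422.57
281.4 x + 54.6 y = -3786.82
Solving the 2×2 system: x ≈ -7.5, y ≈ -30.7 km.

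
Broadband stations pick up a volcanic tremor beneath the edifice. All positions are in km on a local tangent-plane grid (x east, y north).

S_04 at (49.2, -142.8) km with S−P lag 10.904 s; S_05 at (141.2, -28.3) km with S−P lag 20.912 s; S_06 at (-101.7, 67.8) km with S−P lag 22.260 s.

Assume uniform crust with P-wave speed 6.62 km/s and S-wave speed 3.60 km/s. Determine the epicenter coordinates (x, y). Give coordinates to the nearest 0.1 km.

Distance from S−P lag: d = Δt · v_P v_S / (v_P − v_S) = Δt · (6.62·3.60)/(6.62−3.60) ≈ 7.8914·Δt.
So d_S_04 = 86.05, d_S_05 = 165.02, d_S_06 = 175.66 km.
Circle about each station: (x − 49.2)² + (y + 142.8)² = 86.05²; (x − 141.2)² + (y + 28.3)² = 165.02²; (x + 101.7)² + (y − 67.8)² = 175.66².
Subtracting pairs of circle equations eliminates x²+y² and gives linear equations (the radical axes):
184.0 x + 229.0 y = -21901.15
-301.8 x + 421.2 y = -31324.58
Solving the 2×2 system: x ≈ -14.0, y ≈ -84.4 km.

x ≈ -14.0 km, y ≈ -84.4 km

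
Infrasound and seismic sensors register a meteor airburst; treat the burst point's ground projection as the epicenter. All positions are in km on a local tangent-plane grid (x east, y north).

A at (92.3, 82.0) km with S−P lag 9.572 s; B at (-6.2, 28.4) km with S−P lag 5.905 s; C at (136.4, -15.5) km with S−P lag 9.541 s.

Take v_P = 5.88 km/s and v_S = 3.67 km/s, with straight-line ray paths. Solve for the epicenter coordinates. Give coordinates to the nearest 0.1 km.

Distance from S−P lag: d = Δt · v_P v_S / (v_P − v_S) = Δt · (5.88·3.67)/(5.88−3.67) ≈ 9.7645·Δt.
So d_A = 93.47, d_B = 57.66, d_C = 93.16 km.
Circle about each station: (x − 92.3)² + (y − 82.0)² = 93.47²; (x + 6.2)² + (y − 28.4)² = 57.66²; (x − 136.4)² + (y + 15.5)² = 93.16².
Subtracting the A equation from the B and C equations removes the quadratic terms:
-197.0 x − 107.2 y = -8986.32
88.2 x − 195.0 y = 3659.78
Solving the 2×2 system: x ≈ 44.8, y ≈ 1.5 km.

(44.8, 1.5)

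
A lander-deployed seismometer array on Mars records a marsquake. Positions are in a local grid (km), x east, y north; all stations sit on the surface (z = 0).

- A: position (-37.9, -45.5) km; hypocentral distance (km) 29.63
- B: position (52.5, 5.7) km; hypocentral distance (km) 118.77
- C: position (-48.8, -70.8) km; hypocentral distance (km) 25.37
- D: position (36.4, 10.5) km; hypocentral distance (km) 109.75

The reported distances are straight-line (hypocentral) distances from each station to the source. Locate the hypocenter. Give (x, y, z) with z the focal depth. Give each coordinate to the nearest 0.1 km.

(-41.0, -63.8, 23.1)

Each station gives a sphere (x−x_i)² + (y−y_i)² + z² = d_i² (stations at z=0).
Subtracting the A sphere from B and C: z² cancels, leaving linear equations in x and y:
180.8 x + 102.4 y = -13946.30
-21.8 x − 50.6 y = 4121.72
Solving: x ≈ -41.008, y ≈ -63.789 km (keep extra digits for the depth step; rounded: -41.0, -63.8).
Then from the A sphere: z² = 29.63² − (x + 37.9)² − (y + 45.5)² with x = -41.008, y = -63.789, so z ≈ 23.104 ≈ 23.1 km.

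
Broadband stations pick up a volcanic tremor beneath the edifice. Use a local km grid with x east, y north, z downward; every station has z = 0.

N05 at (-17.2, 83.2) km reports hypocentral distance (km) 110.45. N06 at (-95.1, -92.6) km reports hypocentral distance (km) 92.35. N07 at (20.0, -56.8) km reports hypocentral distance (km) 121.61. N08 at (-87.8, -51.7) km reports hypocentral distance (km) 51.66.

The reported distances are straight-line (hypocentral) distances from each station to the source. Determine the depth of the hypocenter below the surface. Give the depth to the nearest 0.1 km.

z ≈ 10.9 km

Each station gives a sphere (x−x_i)² + (y−y_i)² + z² = d_i² (stations at z=0).
Subtracting the N05 sphere from N06 and N07: z² cancels, leaving linear equations in x and y:
-155.8 x − 351.6 y = 14071.37
74.4 x − 280.0 y = -6181.63
Solving: x ≈ -87.606, y ≈ -1.201 km (keep extra digits for the depth step; rounded: -87.6, -1.2).
Then from the N05 sphere: z² = 110.45² − (x + 17.2)² − (y − 83.2)² with x = -87.606, y = -1.201, so z ≈ 10.894 ≈ 10.9 km.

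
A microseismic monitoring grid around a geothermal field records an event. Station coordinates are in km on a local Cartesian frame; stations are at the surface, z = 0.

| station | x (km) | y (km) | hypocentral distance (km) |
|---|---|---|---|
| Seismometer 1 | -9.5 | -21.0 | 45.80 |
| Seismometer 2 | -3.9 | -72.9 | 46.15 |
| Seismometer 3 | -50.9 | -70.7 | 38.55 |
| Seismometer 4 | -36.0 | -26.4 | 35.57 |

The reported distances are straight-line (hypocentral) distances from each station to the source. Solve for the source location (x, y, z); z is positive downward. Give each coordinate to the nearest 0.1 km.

x ≈ -33.2 km, y ≈ -49.5 km, depth ≈ 26.9 km

Each station gives a sphere (x−x_i)² + (y−y_i)² + z² = d_i² (stations at z=0).
Subtracting the Seismometer 1 sphere from Seismometer 2 and Seismometer 3: z² cancels, leaving linear equations in x and y:
11.2 x − 103.8 y = 4766.19
-82.8 x − 99.4 y = 7669.59
Solving: x ≈ -33.204, y ≈ -49.500 km (keep extra digits for the depth step; rounded: -33.2, -49.5).
Then from the Seismometer 1 sphere: z² = 45.80² − (x + 9.5)² − (y + 21.0)² with x = -33.204, y = -49.500, so z ≈ 26.898 ≈ 26.9 km.
Check against Seismometer 4 (with the unrounded solution): distance 35.57 ≈ 35.57 km. ✓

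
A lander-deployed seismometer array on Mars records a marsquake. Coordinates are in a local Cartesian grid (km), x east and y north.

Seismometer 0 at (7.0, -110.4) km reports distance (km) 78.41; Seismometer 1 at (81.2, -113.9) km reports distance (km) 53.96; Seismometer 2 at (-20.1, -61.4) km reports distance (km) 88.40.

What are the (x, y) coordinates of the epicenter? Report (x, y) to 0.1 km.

Circle about each station: (x − 7.0)² + (y + 110.4)² = 78.41²; (x − 81.2)² + (y + 113.9)² = 53.96²; (x + 20.1)² + (y + 61.4)² = 88.40².
Subtracting pairs of circle equations eliminates x²+y² and gives linear equations (the radical axes):
148.4 x − 7.0 y = 10565.94
-54.2 x + 98.0 y = -9729.62
Solving the 2×2 system: x ≈ 68.3, y ≈ -61.5 km.

x ≈ 68.3 km, y ≈ -61.5 km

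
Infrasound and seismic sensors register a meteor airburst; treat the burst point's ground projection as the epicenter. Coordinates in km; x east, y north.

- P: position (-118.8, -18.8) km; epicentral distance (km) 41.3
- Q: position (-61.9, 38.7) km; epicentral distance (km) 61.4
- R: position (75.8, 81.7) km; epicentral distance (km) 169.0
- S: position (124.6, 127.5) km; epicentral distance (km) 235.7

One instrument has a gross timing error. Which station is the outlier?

P

Solve using three stations at a time. Using Q, R, S (subtract circle equations pairwise → linear system) gives (x, y) ≈ (-57.3, -22.2).
Distances from that point to each station vs reported:
  P: calculated 61.6 vs reported 41.3 → residual 20.3 km
  Q: calculated 61.1 vs reported 61.4 → residual 0.3 km
  R: calculated 168.9 vs reported 169.0 → residual 0.1 km
  S: calculated 235.6 vs reported 235.7 → residual 0.1 km
Q, R, S are mutually consistent (residuals ≈ 0); P is off by 20.3 km.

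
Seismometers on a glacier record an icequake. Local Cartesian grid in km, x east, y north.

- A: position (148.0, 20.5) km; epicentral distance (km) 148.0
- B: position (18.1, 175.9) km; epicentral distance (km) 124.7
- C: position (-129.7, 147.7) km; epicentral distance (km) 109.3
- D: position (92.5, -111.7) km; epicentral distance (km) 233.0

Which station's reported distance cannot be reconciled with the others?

Solve using three stations at a time. Using B, C, D (subtract circle equations pairwise → linear system) gives (x, y) ≈ (-50.9, 72.0).
Distances from that point to each station vs reported:
  A: calculated 205.4 vs reported 148.0 → residual 57.4 km
  B: calculated 124.7 vs reported 124.7 → residual 0.0 km
  C: calculated 109.3 vs reported 109.3 → residual 0.0 km
  D: calculated 233.0 vs reported 233.0 → residual 0.0 km
B, C, D are mutually consistent (residuals ≈ 0); A is off by 57.4 km.

A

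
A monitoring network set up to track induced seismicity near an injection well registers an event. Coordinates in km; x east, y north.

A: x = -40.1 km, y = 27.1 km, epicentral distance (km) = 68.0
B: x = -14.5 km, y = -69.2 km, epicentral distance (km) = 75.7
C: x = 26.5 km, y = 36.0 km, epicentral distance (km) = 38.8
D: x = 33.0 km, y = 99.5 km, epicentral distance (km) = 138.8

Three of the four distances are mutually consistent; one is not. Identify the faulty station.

Solve using three stations at a time. Using A, B, C (subtract circle equations pairwise → linear system) gives (x, y) ≈ (21.2, -2.4).
Distances from that point to each station vs reported:
  A: calculated 68.0 vs reported 68.0 → residual 0.0 km
  B: calculated 75.7 vs reported 75.7 → residual 0.0 km
  C: calculated 38.8 vs reported 38.8 → residual 0.0 km
  D: calculated 102.6 vs reported 138.8 → residual 36.2 km
A, B, C are mutually consistent (residuals ≈ 0); D is off by 36.2 km.

D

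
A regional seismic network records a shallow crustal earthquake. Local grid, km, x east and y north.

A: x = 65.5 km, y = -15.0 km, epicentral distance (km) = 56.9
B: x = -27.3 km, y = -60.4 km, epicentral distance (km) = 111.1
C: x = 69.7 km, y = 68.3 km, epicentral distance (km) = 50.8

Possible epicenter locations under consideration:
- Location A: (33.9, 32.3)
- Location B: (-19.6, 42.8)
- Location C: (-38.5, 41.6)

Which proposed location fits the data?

Location A

For each candidate, compare |candidate − station| to the reported distance:
Location A: residuals A 0.0, B 0.0, C 0.0 → max 0.0 km
Location B: residuals A 46.0, B 7.6, C 42.1 → max 46.0 km
Location C: residuals A 61.5, B 8.5, C 60.6 → max 61.5 km
Only Location A has all residuals ≈ 0.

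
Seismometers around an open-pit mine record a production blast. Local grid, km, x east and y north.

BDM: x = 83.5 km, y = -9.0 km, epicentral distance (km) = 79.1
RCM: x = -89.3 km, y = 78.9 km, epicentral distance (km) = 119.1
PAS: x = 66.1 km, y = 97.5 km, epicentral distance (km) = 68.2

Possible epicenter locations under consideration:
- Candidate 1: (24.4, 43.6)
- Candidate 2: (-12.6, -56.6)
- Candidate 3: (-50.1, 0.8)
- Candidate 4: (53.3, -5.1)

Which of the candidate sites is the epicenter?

Candidate 1

For each candidate, compare |candidate − station| to the reported distance:
Candidate 1: residuals BDM 0.0, RCM 0.0, PAS 0.1 → max 0.1 km
Candidate 2: residuals BDM 28.1, RCM 36.6, PAS 104.8 → max 104.8 km
Candidate 3: residuals BDM 54.9, RCM 31.7, PAS 83.0 → max 83.0 km
Candidate 4: residuals BDM 48.6, RCM 46.4, PAS 35.2 → max 48.6 km
Only Candidate 1 has all residuals ≈ 0.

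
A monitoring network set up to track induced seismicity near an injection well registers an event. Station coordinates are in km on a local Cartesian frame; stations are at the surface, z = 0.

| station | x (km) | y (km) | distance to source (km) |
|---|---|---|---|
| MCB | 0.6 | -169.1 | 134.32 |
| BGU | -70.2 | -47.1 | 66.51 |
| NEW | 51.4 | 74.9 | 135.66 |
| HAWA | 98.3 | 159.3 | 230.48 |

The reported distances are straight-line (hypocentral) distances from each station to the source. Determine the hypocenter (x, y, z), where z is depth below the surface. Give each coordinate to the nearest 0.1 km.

Each station gives a sphere (x−x_i)² + (y−y_i)² + z² = d_i² (stations at z=0).
Subtracting the MCB sphere from BGU and NEW: z² cancels, leaving linear equations in x and y:
-141.6 x + 244.0 y = -7830.44
101.6 x + 488.0 y = -20704.97
Solving: x ≈ -13.108, y ≈ -39.699 km (keep extra digits for the depth step; rounded: -13.1, -39.7).
Then from the MCB sphere: z² = 134.32² − (x − 0.6)² − (y + 169.1)² with x = -13.108, y = -39.699, so z ≈ 33.307 ≈ 33.3 km.

x ≈ -13.1 km, y ≈ -39.7 km, depth ≈ 33.3 km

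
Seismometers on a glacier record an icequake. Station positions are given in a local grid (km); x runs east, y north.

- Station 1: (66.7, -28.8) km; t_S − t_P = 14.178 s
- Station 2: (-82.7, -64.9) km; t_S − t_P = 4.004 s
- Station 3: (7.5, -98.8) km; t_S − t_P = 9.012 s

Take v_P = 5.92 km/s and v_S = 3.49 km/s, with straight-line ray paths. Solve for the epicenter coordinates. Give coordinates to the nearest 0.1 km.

-51.9 km east, -50.4 km north

Distance from S−P lag: d = Δt · v_P v_S / (v_P − v_S) = Δt · (5.92·3.49)/(5.92−3.49) ≈ 8.5024·Δt.
So d_Station 1 = 120.55, d_Station 2 = 34.04, d_Station 3 = 76.62 km.
Circle about each station: (x − 66.7)² + (y + 28.8)² = 120.55²; (x + 82.7)² + (y + 64.9)² = 34.04²; (x − 7.5)² + (y + 98.8)² = 76.62².
Subtracting the Station 1 equation from the Station 2 and Station 3 equations removes the quadratic terms:
-298.8 x − 72.2 y = 19146.55
-118.4 x − 140.0 y = 13201.04
Solving the 2×2 system: x ≈ -51.9, y ≈ -50.4 km.
Check against Station 1 (with the unrounded x, y): √((x − 66.7)²+(y + 28.8)²) = 120.55 ≈ 120.55 km. ✓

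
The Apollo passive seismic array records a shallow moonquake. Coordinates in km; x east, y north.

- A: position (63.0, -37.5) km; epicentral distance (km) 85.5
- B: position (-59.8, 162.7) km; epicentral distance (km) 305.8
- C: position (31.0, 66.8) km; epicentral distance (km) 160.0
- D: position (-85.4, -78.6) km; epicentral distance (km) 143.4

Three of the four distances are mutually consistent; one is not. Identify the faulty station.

C

Solve using three stations at a time. Using A, B, D (subtract circle equations pairwise → linear system) gives (x, y) ≈ (51.2, -122.2).
Distances from that point to each station vs reported:
  A: calculated 85.6 vs reported 85.5 → residual 0.1 km
  B: calculated 305.8 vs reported 305.8 → residual 0.0 km
  C: calculated 190.1 vs reported 160.0 → residual 30.1 km
  D: calculated 143.4 vs reported 143.4 → residual 0.0 km
A, B, D are mutually consistent (residuals ≈ 0); C is off by 30.1 km.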